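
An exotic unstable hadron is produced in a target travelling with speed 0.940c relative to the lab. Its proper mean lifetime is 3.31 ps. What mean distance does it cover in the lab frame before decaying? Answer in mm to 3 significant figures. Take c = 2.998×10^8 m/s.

γ = 1/√(1 − 0.940²) = 2.9311
Dilated lifetime: Δt = γτ₀ = 2.9311 × 3.31 ps = 9.7018 ps
d = vΔt = 0.940c × 9.7018 ps = 2.8181×10^8 m/s × 9.7018×10^-12 s = 2.73 mm

d ≈ 2.73 mm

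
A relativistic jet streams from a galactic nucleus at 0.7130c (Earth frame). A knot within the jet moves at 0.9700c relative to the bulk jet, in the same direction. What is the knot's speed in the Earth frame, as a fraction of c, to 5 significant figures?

Relativistic velocity addition: u = (u' + v)/(1 + u'v/c²)
= (0.9700 + 0.7130)/(1 + 0.9700×0.7130) = 1.6830/1.691610 = 0.99491

u ≈ 0.99491c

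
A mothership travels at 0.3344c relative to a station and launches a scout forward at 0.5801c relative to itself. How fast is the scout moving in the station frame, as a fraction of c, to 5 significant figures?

Compose boost 2: (0.5801 + 0.3344)/(1 + 0.5801×0.3344) = 0.91450/1.193985 = 0.76592

u ≈ 0.76592c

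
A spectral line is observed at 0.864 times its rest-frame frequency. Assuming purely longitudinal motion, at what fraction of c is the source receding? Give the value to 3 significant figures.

β ≈ 0.145

f_obs/f_src = √((1−β)/(1+β)) = 0.864  ⇒  (1−β)/(1+β) = 0.74650
β = |1 − D²|/(1 + D²) = |1 − 0.74650|/(1 + 0.74650) = 0.145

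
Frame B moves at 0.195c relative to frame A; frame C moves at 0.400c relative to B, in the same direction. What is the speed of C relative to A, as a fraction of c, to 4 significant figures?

u ≈ 0.5519c

Compose boost 2: (0.400 + 0.195)/(1 + 0.400×0.195) = 0.5950/1.07800 = 0.5519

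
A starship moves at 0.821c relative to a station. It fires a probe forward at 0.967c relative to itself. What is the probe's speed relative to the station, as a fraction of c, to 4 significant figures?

u ≈ 0.9967c

Relativistic velocity addition: u = (u' + v)/(1 + u'v/c²)
= (0.967 + 0.821)/(1 + 0.967×0.821) = 1.788/1.79391 = 0.9967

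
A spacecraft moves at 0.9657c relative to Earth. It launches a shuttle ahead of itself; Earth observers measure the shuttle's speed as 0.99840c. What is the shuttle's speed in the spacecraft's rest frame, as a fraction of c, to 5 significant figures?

u' ≈ 0.91226c

Inverse velocity addition: u' = (u − v)/(1 − uv/c²)
= (0.99840 − 0.9657)/(1 − 0.99840×0.9657) = 0.032700/0.03584512 = 0.91226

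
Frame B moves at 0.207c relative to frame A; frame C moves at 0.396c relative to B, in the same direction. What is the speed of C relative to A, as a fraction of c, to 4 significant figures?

u ≈ 0.5573c

Compose boost 2: (0.396 + 0.207)/(1 + 0.396×0.207) = 0.6030/1.08197 = 0.5573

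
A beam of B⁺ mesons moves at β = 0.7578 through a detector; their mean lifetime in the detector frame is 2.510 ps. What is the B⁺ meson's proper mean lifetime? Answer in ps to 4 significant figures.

τ₀ ≈ 1.638 ps

γ = 1/√(1 − 0.7578²) = 1.53260
Proper time: τ₀ = Δt/γ = 2.510/1.53260 = 1.638 ps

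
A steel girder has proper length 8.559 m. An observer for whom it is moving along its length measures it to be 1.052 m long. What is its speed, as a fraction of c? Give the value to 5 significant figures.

γ = L₀/L = 8.559/1.052 = 8.135932
β = √(1 − 1/γ²) = 0.99242

β ≈ 0.99242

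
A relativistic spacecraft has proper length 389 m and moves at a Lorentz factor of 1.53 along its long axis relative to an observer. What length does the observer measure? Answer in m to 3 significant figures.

L ≈ 254 m

γ = 1.53 (given)
Length contraction: L = L₀/γ = 389/1.53 = 254 m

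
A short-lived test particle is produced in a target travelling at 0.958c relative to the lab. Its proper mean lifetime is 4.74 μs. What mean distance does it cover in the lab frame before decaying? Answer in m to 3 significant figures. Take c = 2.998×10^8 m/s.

γ = 1/√(1 − 0.958²) = 3.4871
Dilated lifetime: Δt = γτ₀ = 3.4871 × 4.74 μs = 16.529 μs
d = vΔt = 0.958c × 16.529 μs = 2.8721×10^8 m/s × 1.6529×10^-5 s = 4750 m

d ≈ 4750 m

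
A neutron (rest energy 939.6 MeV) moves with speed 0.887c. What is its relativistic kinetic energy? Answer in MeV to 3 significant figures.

γ = 1/√(1 − 0.887²) = 2.1656
K = (γ − 1)m₀c² = (2.1656 − 1) × 939.6 MeV = 1.1656 × 939.6 MeV = 1100 MeV

K ≈ 1100 MeV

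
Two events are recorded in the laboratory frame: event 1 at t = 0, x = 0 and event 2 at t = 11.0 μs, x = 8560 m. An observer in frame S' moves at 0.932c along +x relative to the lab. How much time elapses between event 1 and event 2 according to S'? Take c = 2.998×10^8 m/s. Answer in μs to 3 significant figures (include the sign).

Δt' ≈ -43.1 μs

γ = 1/√(1 − 0.932²) = 2.7589
Δt' = γ(Δt − vΔx/c²) = 2.7589 × (11.0 μs − 0.932×8560 m / (2.998×10^8 m/s))
= 2.7589 × (-15.611 μs) = -43.1 μs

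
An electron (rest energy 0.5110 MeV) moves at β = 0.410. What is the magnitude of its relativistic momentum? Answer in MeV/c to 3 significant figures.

p ≈ 0.230 MeV/c

γ = 1/√(1 − 0.410²) = 1.0964
p = γβm₀c = 1.0964 × 0.410 × 0.5110 MeV/c = 0.230 MeV/c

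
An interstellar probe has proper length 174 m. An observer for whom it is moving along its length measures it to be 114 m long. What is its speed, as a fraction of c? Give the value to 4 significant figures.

γ = L₀/L = 174/114 = 1.52632
β = √(1 − 1/γ²) = 0.7555

β ≈ 0.7555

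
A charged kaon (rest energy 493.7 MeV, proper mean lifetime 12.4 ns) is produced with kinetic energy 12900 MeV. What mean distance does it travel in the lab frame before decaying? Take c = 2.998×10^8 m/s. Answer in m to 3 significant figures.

γ = 1 + K/(m₀c²) = 1 + 12900/493.7 = 27.129
β = √(1 − 1/γ²) = 0.99932
Dilated lifetime: γτ₀ = 27.129 × 12.4 ns = 336.40 ns
d = βc·γτ₀ = 0.99932 × (2.998×10^8 m/s) × 3.3640×10^-7 s = 101 m

d ≈ 101 m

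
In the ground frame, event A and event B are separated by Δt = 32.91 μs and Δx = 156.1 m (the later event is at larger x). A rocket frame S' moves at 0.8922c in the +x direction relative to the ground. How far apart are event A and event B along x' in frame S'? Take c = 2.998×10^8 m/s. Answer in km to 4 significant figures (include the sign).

Δx' ≈ -19.15 km

γ = 1/√(1 − 0.8922²) = 2.21415
Δx' = γ(Δx − vΔt) = 2.21415 × (156.1 m − 0.8922×(2.998×10^8 m/s)×32.91×10^-6 s)
= 2.21415 × (-8646.72 m) = -19.15 km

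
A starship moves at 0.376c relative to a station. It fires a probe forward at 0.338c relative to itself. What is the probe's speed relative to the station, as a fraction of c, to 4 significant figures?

Relativistic velocity addition: u = (u' + v)/(1 + u'v/c²)
= (0.338 + 0.376)/(1 + 0.338×0.376) = 0.7140/1.12709 = 0.6335

u ≈ 0.6335c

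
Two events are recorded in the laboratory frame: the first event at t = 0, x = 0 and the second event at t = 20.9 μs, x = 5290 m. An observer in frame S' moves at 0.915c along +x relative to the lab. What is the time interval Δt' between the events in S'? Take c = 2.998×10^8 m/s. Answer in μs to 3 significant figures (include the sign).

γ = 1/√(1 − 0.915²) = 2.4786
Δt' = γ(Δt − vΔx/c²) = 2.4786 × (20.9 μs − 0.915×5290 m / (2.998×10^8 m/s))
= 2.4786 × (4.7547 μs) = 11.8 μs

Δt' ≈ 11.8 μs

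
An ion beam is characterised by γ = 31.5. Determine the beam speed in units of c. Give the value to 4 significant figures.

β = √(1 − 1/γ²) = √(1 − 1/31.5²) = √(0.998992) = 0.9995

β ≈ 0.9995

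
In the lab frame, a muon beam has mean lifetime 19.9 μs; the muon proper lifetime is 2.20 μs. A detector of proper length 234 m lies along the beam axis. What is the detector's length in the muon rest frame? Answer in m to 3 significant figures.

L ≈ 25.9 m

Time dilation ⇒ γ = Δt/τ₀ = 19.9/2.20 = 9.0455
Length contraction: L = L₀/γ = 234/9.0455 = 25.9 m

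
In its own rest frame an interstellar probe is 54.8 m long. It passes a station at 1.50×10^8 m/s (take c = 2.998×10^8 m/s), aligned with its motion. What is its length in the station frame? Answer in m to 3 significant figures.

β = v/c = 1.50×10^8 / 2.998×10^8 = 0.50033
γ = 1/√(1 − 0.50033²) = 1.1550
Length contraction: L = L₀/γ = 54.8/1.1550 = 47.4 m

L ≈ 47.4 m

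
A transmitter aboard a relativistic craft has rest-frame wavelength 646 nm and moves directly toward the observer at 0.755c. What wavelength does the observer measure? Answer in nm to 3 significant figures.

λ_obs ≈ 241 nm

Relativistic Doppler: λ_obs = λ_src √((1−β)/(1+β))
= 646 × √(0.24500/1.7550) = 646 × 0.37363 = 241 nm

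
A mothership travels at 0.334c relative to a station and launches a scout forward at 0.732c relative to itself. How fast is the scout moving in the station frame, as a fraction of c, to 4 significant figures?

u ≈ 0.8566c

Compose boost 2: (0.732 + 0.334)/(1 + 0.732×0.334) = 1.066/1.24449 = 0.8566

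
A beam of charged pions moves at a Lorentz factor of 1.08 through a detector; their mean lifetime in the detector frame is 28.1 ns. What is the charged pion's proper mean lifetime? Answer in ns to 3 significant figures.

τ₀ ≈ 26.0 ns

γ = 1.08 (given)
Proper time: τ₀ = Δt/γ = 28.1/1.08 = 26.0 ns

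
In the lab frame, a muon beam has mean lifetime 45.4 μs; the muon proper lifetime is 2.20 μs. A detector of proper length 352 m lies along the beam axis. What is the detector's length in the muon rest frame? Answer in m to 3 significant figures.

Time dilation ⇒ γ = Δt/τ₀ = 45.4/2.20 = 20.636
Length contraction: L = L₀/γ = 352/20.636 = 17.1 m

L ≈ 17.1 m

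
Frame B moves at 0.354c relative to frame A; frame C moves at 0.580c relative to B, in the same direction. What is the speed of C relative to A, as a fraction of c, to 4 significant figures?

Compose boost 2: (0.580 + 0.354)/(1 + 0.580×0.354) = 0.9340/1.20532 = 0.7749

u ≈ 0.7749c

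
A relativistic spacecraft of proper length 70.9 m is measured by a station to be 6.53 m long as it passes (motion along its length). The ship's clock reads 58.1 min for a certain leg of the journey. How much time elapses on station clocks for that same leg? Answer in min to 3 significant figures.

Length contraction ⇒ γ = L₀/L = 70.9/6.53 = 10.858
Time dilation: Δt = γτ₀ = 10.858 × 58.1 min = 631 min

Δt ≈ 631 min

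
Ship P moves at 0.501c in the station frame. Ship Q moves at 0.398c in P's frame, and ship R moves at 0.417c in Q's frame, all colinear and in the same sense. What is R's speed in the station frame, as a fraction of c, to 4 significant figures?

Compose boost 2: (0.398 + 0.501)/(1 + 0.398×0.501) = 0.8990/1.19940 = 0.749543
Compose boost 3: (0.417 + 0.749543)/(1 + 0.417×0.749543) = 1.16654/1.31256 = 0.8888

u ≈ 0.8888c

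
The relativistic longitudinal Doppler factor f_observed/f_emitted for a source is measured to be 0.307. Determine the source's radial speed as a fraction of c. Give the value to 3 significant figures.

β ≈ 0.828

f_obs/f_src = √((1−β)/(1+β)) = 0.307  ⇒  (1−β)/(1+β) = 0.094249
β = |1 − D²|/(1 + D²) = |1 − 0.094249|/(1 + 0.094249) = 0.828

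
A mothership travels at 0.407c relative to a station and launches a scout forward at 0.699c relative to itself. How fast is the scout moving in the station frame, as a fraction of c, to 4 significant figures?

Compose boost 2: (0.699 + 0.407)/(1 + 0.699×0.407) = 1.106/1.28449 = 0.8610

u ≈ 0.8610c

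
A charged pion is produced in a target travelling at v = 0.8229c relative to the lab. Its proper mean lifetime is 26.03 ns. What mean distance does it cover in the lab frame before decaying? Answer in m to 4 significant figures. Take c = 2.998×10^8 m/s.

d ≈ 11.30 m

γ = 1/√(1 − 0.8229²) = 1.75999
Dilated lifetime: Δt = γτ₀ = 1.75999 × 26.03 ns = 45.8124 ns
d = vΔt = 0.8229c × 45.8124 ns = 2.46705×10^8 m/s × 4.58124×10^-8 s = 11.30 m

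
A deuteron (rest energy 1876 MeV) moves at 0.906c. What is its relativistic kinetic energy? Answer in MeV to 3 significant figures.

K ≈ 2560 MeV

γ = 1/√(1 − 0.906²) = 2.3625
K = (γ − 1)m₀c² = (2.3625 − 1) × 1876 MeV = 1.3625 × 1876 MeV = 2560 MeV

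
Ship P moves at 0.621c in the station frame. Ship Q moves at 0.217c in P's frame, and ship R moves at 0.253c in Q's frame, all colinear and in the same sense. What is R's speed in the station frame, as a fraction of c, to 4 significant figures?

u ≈ 0.8354c

Compose boost 2: (0.217 + 0.621)/(1 + 0.217×0.621) = 0.8380/1.13476 = 0.738484
Compose boost 3: (0.253 + 0.738484)/(1 + 0.253×0.738484) = 0.991484/1.18684 = 0.8354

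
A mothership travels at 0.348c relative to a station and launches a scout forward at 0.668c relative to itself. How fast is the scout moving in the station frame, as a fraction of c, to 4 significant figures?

u ≈ 0.8244c

Compose boost 2: (0.668 + 0.348)/(1 + 0.668×0.348) = 1.016/1.23246 = 0.8244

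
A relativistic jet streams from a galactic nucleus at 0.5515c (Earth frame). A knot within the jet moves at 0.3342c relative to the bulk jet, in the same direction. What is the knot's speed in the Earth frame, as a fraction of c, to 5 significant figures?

u ≈ 0.74786c

Relativistic velocity addition: u = (u' + v)/(1 + u'v/c²)
= (0.3342 + 0.5515)/(1 + 0.3342×0.5515) = 0.88570/1.184311 = 0.74786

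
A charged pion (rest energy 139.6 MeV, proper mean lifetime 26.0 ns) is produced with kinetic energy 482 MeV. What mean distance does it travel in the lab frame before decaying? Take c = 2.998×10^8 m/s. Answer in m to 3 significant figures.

γ = 1 + K/(m₀c²) = 1 + 482/139.6 = 4.4527
β = √(1 − 1/γ²) = 0.97446
Dilated lifetime: γτ₀ = 4.4527 × 26.0 ns = 115.77 ns
d = βc·γτ₀ = 0.97446 × (2.998×10^8 m/s) × 1.1577×10^-7 s = 33.8 m

d ≈ 33.8 m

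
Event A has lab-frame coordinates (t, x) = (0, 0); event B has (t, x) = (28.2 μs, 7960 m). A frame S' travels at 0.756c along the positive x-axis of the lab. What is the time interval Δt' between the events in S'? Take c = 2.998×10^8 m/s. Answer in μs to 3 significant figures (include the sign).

γ = 1/√(1 − 0.756²) = 1.5277
Δt' = γ(Δt − vΔx/c²) = 1.5277 × (28.2 μs − 0.756×7960 m / (2.998×10^8 m/s))
= 1.5277 × (8.1274 μs) = 12.4 μs

Δt' ≈ 12.4 μs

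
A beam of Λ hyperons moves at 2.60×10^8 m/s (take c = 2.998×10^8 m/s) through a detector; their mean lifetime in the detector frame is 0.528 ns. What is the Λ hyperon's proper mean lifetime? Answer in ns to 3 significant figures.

τ₀ ≈ 0.263 ns

β = v/c = 2.60×10^8 / 2.998×10^8 = 0.86724
γ = 1/√(1 − 0.86724²) = 2.0085
Proper time: τ₀ = Δt/γ = 0.528/2.0085 = 0.263 ns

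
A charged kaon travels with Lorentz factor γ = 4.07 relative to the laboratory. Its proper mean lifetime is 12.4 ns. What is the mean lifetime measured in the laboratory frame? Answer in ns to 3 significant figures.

Δt ≈ 50.5 ns

γ = 4.07 (given)
Time dilation: Δt = γτ₀ = 4.07 × 12.4 ns = 50.5 ns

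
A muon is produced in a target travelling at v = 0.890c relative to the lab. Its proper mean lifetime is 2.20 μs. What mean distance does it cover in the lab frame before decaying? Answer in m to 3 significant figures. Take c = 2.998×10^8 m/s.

γ = 1/√(1 − 0.890²) = 2.1932
Dilated lifetime: Δt = γτ₀ = 2.1932 × 2.20 μs = 4.8250 μs
d = vΔt = 0.890c × 4.8250 μs = 2.6682×10^8 m/s × 4.8250×10^-6 s = 1290 m

d ≈ 1290 m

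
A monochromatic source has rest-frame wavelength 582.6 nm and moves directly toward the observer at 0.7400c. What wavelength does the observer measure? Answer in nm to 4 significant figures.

λ_obs ≈ 225.2 nm

Relativistic Doppler: λ_obs = λ_src √((1−β)/(1+β))
= 582.6 × √(0.260000/1.74000) = 582.6 × 0.386556 = 225.2 nm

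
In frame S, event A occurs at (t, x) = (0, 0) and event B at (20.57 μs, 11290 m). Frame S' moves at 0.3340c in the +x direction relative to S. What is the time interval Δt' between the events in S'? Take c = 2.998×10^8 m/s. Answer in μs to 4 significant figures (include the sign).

Δt' ≈ 8.479 μs

γ = 1/√(1 − 0.3340²) = 1.06093
Δt' = γ(Δt − vΔx/c²) = 1.06093 × (20.57 μs − 0.3340×11290 m / (2.998×10^8 m/s))
= 1.06093 × (7.99208 μs) = 8.479 μs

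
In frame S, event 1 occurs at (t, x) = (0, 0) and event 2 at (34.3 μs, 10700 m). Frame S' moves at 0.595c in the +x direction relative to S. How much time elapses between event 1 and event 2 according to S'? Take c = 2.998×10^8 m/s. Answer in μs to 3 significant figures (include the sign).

Δt' ≈ 16.3 μs

γ = 1/√(1 − 0.595²) = 1.2442
Δt' = γ(Δt − vΔx/c²) = 1.2442 × (34.3 μs − 0.595×10700 m / (2.998×10^8 m/s))
= 1.2442 × (13.064 μs) = 16.3 μs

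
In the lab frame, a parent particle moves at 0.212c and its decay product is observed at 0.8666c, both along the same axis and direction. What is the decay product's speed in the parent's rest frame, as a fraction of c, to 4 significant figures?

Inverse velocity addition: u' = (u − v)/(1 − uv/c²)
= (0.8666 − 0.212)/(1 − 0.8666×0.212) = 0.6546/0.816281 = 0.8019

u' ≈ 0.8019c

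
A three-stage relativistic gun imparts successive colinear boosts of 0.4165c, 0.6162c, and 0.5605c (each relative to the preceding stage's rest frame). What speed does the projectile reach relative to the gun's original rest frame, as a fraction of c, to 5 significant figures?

Compose boost 2: (0.6162 + 0.4165)/(1 + 0.6162×0.4165) = 1.0327/1.256647 = 0.8217899
Compose boost 3: (0.5605 + 0.8217899)/(1 + 0.5605×0.8217899) = 1.382290/1.460613 = 0.94638

u ≈ 0.94638c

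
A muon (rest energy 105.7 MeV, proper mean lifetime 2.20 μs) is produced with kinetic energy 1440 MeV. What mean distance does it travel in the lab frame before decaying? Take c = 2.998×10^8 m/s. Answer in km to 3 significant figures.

γ = 1 + K/(m₀c²) = 1 + 1440/105.7 = 14.623
β = √(1 − 1/γ²) = 0.99766
Dilated lifetime: γτ₀ = 14.623 × 2.20 μs = 32.172 μs
d = βc·γτ₀ = 0.99766 × (2.998×10^8 m/s) × 3.2172×10^-5 s = 9.62 km

d ≈ 9.62 km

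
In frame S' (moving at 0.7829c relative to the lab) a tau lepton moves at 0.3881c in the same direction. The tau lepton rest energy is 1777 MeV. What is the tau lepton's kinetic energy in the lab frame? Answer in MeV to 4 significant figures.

u_lab = (0.3881 + 0.7829)/(1 + 0.3881×0.7829) = 0.8981139
γ = 1/√(1 − 0.8981139²) = 2.27395
K = (γ − 1)m₀c² = (2.27395 − 1) × 1777 = 1.27395 × 1777 = 2264 MeV

K ≈ 2264 MeV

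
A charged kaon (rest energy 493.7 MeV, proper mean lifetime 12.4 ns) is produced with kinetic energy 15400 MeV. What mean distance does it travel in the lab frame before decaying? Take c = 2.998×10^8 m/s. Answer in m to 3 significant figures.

d ≈ 120 m

γ = 1 + K/(m₀c²) = 1 + 15400/493.7 = 32.193
β = √(1 − 1/γ²) = 0.99952
Dilated lifetime: γτ₀ = 32.193 × 12.4 ns = 399.19 ns
d = βc·γτ₀ = 0.99952 × (2.998×10^8 m/s) × 3.9919×10^-7 s = 120 m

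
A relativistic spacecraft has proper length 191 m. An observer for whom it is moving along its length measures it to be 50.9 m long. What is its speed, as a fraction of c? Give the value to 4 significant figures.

γ = L₀/L = 191/50.9 = 3.75246
β = √(1 − 1/γ²) = 0.9638

β ≈ 0.9638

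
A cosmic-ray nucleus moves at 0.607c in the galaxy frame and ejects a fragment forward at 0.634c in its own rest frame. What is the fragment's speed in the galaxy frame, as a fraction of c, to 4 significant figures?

u ≈ 0.8961c

Compose boost 2: (0.634 + 0.607)/(1 + 0.634×0.607) = 1.241/1.38484 = 0.8961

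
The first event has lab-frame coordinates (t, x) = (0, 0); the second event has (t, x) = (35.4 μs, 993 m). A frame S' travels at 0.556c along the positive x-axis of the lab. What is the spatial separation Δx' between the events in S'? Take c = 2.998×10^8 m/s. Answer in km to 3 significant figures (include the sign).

γ = 1/√(1 − 0.556²) = 1.2031
Δx' = γ(Δx − vΔt) = 1.2031 × (993 m − 0.556×(2.998×10^8 m/s)×35.4×10^-6 s)
= 1.2031 × (-4907.8 m) = -5.90 km

Δx' ≈ -5.90 km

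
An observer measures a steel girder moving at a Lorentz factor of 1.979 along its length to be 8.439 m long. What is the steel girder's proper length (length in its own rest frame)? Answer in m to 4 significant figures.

L₀ ≈ 16.70 m

γ = 1.979 (given)
L₀ = γL = 1.979 × 8.439 = 16.70 m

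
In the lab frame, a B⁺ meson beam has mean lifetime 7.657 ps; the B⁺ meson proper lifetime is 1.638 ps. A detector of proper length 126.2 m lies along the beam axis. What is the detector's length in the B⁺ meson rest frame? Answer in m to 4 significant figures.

Time dilation ⇒ γ = Δt/τ₀ = 7.657/1.638 = 4.67460
Length contraction: L = L₀/γ = 126.2/4.67460 = 27.00 m

L ≈ 27.00 m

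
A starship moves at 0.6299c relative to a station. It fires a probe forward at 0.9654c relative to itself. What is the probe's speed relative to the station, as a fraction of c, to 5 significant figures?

Relativistic velocity addition: u = (u' + v)/(1 + u'v/c²)
= (0.9654 + 0.6299)/(1 + 0.9654×0.6299) = 1.5953/1.608105 = 0.99204

u ≈ 0.99204c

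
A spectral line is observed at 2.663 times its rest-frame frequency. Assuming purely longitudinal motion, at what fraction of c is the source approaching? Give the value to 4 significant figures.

f_obs/f_src = √((1+β)/(1−β)) = 2.663  ⇒  (1+β)/(1−β) = 7.09157
β = |1 − D²|/(1 + D²) = |1 − 7.09157|/(1 + 7.09157) = 0.7528

β ≈ 0.7528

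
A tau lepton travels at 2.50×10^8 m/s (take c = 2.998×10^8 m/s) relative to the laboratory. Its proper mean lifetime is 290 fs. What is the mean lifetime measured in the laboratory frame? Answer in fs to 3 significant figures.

Δt ≈ 525 fs

β = v/c = 2.50×10^8 / 2.998×10^8 = 0.83389
γ = 1/√(1 − 0.83389²) = 1.8118
Time dilation: Δt = γτ₀ = 1.8118 × 290 fs = 525 fs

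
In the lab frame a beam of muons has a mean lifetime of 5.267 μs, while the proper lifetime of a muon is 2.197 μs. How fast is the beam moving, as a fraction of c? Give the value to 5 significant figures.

β ≈ 0.90885

γ = Δt/τ₀ = 5.267/2.197 = 2.397360
β = √(1 − 1/γ²) = √(1 − 1/2.397360²) = 0.90885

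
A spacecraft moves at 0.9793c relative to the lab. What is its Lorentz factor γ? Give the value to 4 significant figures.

γ ≈ 4.940

γ = 1/√(1 − β²) = 1/√(1 − 0.9793²) = 1/√(0.0409715) = 4.940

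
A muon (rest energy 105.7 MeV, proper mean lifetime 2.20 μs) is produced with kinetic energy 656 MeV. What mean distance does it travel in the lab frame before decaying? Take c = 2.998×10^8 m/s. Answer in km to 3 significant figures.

γ = 1 + K/(m₀c²) = 1 + 656/105.7 = 7.2062
β = √(1 − 1/γ²) = 0.99032
Dilated lifetime: γτ₀ = 7.2062 × 2.20 μs = 15.854 μs
d = βc·γτ₀ = 0.99032 × (2.998×10^8 m/s) × 1.5854×10^-5 s = 4.71 km

d ≈ 4.71 km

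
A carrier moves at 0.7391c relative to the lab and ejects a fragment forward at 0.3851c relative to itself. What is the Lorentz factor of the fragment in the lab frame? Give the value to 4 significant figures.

u_lab = (0.3851 + 0.7391)/(1 + 0.3851×0.7391) = 1.1242/1.284627 = 0.8751176
γ = 1/√(1 − 0.8751176²) = 2.066

γ ≈ 2.066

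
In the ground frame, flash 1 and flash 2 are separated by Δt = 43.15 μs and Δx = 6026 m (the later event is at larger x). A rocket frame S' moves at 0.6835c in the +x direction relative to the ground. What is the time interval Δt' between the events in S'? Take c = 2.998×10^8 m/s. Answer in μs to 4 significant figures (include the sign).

Δt' ≈ 40.29 μs

γ = 1/√(1 − 0.6835²) = 1.36996
Δt' = γ(Δt − vΔx/c²) = 1.36996 × (43.15 μs − 0.6835×6026 m / (2.998×10^8 m/s))
= 1.36996 × (29.4116 μs) = 40.29 μs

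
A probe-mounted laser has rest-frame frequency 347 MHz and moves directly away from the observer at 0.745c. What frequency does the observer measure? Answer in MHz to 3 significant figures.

f_obs ≈ 133 MHz

Relativistic Doppler: f_obs = f_src √((1−β)/(1+β))
= 347 × √(0.25500/1.7450) = 347 × 0.38227 = 133 MHz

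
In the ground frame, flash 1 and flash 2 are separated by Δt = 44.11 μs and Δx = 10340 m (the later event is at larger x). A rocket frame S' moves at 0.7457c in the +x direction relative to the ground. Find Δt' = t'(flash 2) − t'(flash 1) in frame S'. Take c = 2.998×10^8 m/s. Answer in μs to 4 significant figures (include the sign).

γ = 1/√(1 − 0.7457²) = 1.50087
Δt' = γ(Δt − vΔx/c²) = 1.50087 × (44.11 μs − 0.7457×10340 m / (2.998×10^8 m/s))
= 1.50087 × (18.3911 μs) = 27.60 μs

Δt' ≈ 27.60 μs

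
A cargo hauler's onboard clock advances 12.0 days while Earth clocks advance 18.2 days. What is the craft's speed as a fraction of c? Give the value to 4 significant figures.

β ≈ 0.7518

γ = Δt/τ₀ = 18.2/12.0 = 1.51667
β = √(1 − 1/γ²) = √(1 − 1/1.51667²) = 0.7518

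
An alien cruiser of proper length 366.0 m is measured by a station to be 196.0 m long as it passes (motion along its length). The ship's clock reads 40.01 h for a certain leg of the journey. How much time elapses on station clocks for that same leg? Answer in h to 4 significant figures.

Length contraction ⇒ γ = L₀/L = 366.0/196.0 = 1.86735
Time dilation: Δt = γτ₀ = 1.86735 × 40.01 h = 74.71 h

Δt ≈ 74.71 h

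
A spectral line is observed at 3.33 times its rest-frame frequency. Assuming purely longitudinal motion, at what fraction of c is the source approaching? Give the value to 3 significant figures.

f_obs/f_src = √((1+β)/(1−β)) = 3.33  ⇒  (1+β)/(1−β) = 11.089
β = |1 − D²|/(1 + D²) = |1 − 11.089|/(1 + 11.089) = 0.835

β ≈ 0.835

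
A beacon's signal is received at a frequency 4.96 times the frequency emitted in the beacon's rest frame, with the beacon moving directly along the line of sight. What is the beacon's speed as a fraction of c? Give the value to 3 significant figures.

β ≈ 0.922

f_obs/f_src = √((1+β)/(1−β)) = 4.96  ⇒  (1+β)/(1−β) = 24.602
β = |1 − D²|/(1 + D²) = |1 − 24.602|/(1 + 24.602) = 0.922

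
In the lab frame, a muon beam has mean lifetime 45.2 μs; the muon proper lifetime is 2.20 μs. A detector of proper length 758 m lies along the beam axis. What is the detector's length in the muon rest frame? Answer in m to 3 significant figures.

L ≈ 36.9 m

Time dilation ⇒ γ = Δt/τ₀ = 45.2/2.20 = 20.545
Length contraction: L = L₀/γ = 758/20.545 = 36.9 m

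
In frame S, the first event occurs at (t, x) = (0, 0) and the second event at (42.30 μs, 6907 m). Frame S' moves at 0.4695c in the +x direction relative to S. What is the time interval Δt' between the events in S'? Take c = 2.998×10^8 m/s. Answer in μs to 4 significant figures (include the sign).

γ = 1/√(1 − 0.4695²) = 1.13259
Δt' = γ(Δt − vΔx/c²) = 1.13259 × (42.30 μs − 0.4695×6907 m / (2.998×10^8 m/s))
= 1.13259 × (31.4833 μs) = 35.66 μs

Δt' ≈ 35.66 μs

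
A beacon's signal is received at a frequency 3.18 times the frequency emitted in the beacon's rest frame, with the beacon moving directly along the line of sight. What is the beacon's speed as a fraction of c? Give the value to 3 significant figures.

f_obs/f_src = √((1+β)/(1−β)) = 3.18  ⇒  (1+β)/(1−β) = 10.112
β = |1 − D²|/(1 + D²) = |1 − 10.112|/(1 + 10.112) = 0.820

β ≈ 0.820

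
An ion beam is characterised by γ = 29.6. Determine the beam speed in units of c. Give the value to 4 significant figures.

β = √(1 − 1/γ²) = √(1 − 1/29.6²) = √(0.998859) = 0.9994

β ≈ 0.9994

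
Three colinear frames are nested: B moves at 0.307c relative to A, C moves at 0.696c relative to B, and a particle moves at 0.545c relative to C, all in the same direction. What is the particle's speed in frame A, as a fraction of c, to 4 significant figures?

Compose boost 2: (0.696 + 0.307)/(1 + 0.696×0.307) = 1.003/1.21367 = 0.826418
Compose boost 3: (0.545 + 0.826418)/(1 + 0.545×0.826418) = 1.37142/1.45040 = 0.9455

u ≈ 0.9455c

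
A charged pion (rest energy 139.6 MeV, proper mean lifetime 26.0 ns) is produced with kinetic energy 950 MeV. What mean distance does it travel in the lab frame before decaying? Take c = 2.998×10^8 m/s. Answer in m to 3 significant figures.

d ≈ 60.3 m

γ = 1 + K/(m₀c²) = 1 + 950/139.6 = 7.8052
β = √(1 − 1/γ²) = 0.99176
Dilated lifetime: γτ₀ = 7.8052 × 26.0 ns = 202.93 ns
d = βc·γτ₀ = 0.99176 × (2.998×10^8 m/s) × 2.0293×10^-7 s = 60.3 m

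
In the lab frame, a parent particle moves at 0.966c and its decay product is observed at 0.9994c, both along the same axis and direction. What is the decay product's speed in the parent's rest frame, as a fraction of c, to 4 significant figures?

u' ≈ 0.9659c

Inverse velocity addition: u' = (u − v)/(1 − uv/c²)
= (0.9994 − 0.966)/(1 − 0.9994×0.966) = 0.03340/0.0345796 = 0.9659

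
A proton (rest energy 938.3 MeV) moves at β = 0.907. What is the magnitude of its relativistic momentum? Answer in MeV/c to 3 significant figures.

γ = 1/√(1 − 0.907²) = 2.3746
p = γβm₀c = 2.3746 × 0.907 × 938.3 MeV/c = 2020 MeV/c

p ≈ 2020 MeV/c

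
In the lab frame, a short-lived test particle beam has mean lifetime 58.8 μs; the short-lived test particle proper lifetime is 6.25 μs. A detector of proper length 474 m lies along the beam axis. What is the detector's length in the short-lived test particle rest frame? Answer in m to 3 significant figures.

Time dilation ⇒ γ = Δt/τ₀ = 58.8/6.25 = 9.4080
Length contraction: L = L₀/γ = 474/9.4080 = 50.4 m

L ≈ 50.4 m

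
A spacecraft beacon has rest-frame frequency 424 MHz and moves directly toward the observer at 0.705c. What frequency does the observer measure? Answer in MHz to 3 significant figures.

Relativistic Doppler: f_obs = f_src √((1+β)/(1−β))
= 424 × √(1.7050/0.29500) = 424 × 2.4041 = 1020 MHz

f_obs ≈ 1020 MHz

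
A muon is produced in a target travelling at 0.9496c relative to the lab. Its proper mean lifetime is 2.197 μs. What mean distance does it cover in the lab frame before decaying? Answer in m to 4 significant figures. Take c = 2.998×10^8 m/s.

d ≈ 1995 m

γ = 1/√(1 − 0.9496²) = 3.19016
Dilated lifetime: Δt = γτ₀ = 3.19016 × 2.197 μs = 7.00877 μs
d = vΔt = 0.9496c × 7.00877 μs = 2.84690×10^8 m/s × 7.00877×10^-6 s = 1995 m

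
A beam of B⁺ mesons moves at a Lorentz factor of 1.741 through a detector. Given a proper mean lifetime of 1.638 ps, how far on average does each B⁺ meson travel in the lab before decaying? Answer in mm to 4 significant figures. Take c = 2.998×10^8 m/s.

β = √(1 − 1/γ²) = √(1 − 1/1.741²) = 0.818587
Dilated lifetime: Δt = γτ₀ = 1.741 × 1.638 ps = 2.85176 ps
d = vΔt = 0.818587c × 2.85176 ps = 2.45412×10^8 m/s × 2.85176×10^-12 s = 0.6999 mm

d ≈ 0.6999 mm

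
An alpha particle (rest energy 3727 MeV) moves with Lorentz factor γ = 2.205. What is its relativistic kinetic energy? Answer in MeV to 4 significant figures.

γ = 2.205 (given)
K = (γ − 1)m₀c² = (2.205 − 1) × 3727 MeV = 1.20500 × 3727 MeV = 4491 MeV

K ≈ 4491 MeV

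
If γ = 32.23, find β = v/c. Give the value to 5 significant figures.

β ≈ 0.99952

β = √(1 − 1/γ²) = √(1 − 1/32.23²) = √(0.9990373) = 0.99952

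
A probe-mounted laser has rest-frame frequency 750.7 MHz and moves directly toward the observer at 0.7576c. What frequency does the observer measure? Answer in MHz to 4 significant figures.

f_obs ≈ 2021 MHz

Relativistic Doppler: f_obs = f_src √((1+β)/(1−β))
= 750.7 × √(1.75760/0.242400) = 750.7 × 2.69274 = 2021 MHz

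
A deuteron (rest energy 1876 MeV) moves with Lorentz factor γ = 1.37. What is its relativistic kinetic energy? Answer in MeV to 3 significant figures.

K ≈ 694 MeV

γ = 1.37 (given)
K = (γ − 1)m₀c² = (1.37 − 1) × 1876 MeV = 0.37000 × 1876 MeV = 694 MeV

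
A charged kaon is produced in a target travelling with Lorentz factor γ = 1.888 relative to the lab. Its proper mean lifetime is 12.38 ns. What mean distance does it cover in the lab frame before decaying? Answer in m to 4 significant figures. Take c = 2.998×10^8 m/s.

β = √(1 − 1/γ²) = √(1 − 1/1.888²) = 0.848209
Dilated lifetime: Δt = γτ₀ = 1.888 × 12.38 ns = 23.3734 ns
d = vΔt = 0.848209c × 23.3734 ns = 2.54293×10^8 m/s × 2.33734×10^-8 s = 5.944 m

d ≈ 5.944 m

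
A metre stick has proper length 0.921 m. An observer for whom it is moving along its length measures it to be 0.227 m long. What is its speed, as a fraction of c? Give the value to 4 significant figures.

γ = L₀/L = 0.921/0.227 = 4.05727
β = √(1 − 1/γ²) = 0.9692

β ≈ 0.9692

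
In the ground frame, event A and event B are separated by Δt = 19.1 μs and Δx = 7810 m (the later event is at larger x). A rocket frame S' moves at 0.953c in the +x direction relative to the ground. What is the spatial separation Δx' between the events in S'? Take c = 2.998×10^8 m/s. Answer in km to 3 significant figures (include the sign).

γ = 1/√(1 − 0.953²) = 3.3007
Δx' = γ(Δx − vΔt) = 3.3007 × (7810 m − 0.953×(2.998×10^8 m/s)×19.1×10^-6 s)
= 3.3007 × (2353.0 m) = 7.77 km

Δx' ≈ 7.77 km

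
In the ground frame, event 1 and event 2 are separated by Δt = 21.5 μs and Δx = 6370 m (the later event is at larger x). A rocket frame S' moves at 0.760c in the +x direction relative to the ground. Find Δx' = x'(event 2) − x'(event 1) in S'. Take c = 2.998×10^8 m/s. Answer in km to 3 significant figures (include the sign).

Δx' ≈ 2.26 km

γ = 1/√(1 − 0.760²) = 1.5386
Δx' = γ(Δx − vΔt) = 1.5386 × (6370 m − 0.760×(2.998×10^8 m/s)×21.5×10^-6 s)
= 1.5386 × (1471.3 m) = 2.26 km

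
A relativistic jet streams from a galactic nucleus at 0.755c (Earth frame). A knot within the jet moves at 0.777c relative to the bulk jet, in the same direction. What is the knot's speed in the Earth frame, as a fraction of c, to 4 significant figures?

u ≈ 0.9656c

Relativistic velocity addition: u = (u' + v)/(1 + u'v/c²)
= (0.777 + 0.755)/(1 + 0.777×0.755) = 1.532/1.58664 = 0.9656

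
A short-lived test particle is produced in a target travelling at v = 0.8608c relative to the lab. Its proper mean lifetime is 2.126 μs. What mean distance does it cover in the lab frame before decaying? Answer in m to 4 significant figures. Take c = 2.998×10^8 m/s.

d ≈ 1078 m

γ = 1/√(1 − 0.8608²) = 1.96486
Dilated lifetime: Δt = γτ₀ = 1.96486 × 2.126 μs = 4.17728 μs
d = vΔt = 0.8608c × 4.17728 μs = 2.58068×10^8 m/s × 4.17728×10^-6 s = 1078 m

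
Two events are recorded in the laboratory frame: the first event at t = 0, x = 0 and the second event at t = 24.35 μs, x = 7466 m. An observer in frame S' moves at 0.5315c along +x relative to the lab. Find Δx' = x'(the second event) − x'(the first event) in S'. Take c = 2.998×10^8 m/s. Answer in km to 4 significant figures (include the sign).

Δx' ≈ 4.233 km

γ = 1/√(1 − 0.5315²) = 1.18056
Δx' = γ(Δx − vΔt) = 1.18056 × (7466 m − 0.5315×(2.998×10^8 m/s)×24.35×10^-6 s)
= 1.18056 × (3585.98 m) = 4.233 km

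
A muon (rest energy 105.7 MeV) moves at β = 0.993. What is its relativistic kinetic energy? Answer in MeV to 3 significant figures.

K ≈ 789 MeV

γ = 1/√(1 − 0.993²) = 8.4664
K = (γ − 1)m₀c² = (8.4664 − 1) × 105.7 MeV = 7.4664 × 105.7 MeV = 789 MeV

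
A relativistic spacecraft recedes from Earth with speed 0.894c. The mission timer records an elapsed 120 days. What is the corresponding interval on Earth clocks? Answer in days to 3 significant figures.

γ = 1/√(1 − 0.894²) = 2.2318
Time dilation: Δt = γτ₀ = 2.2318 × 120 days = 268 days

Δt ≈ 268 days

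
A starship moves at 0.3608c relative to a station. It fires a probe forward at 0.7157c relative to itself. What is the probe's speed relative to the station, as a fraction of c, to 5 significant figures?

u ≈ 0.85557c

Relativistic velocity addition: u = (u' + v)/(1 + u'v/c²)
= (0.7157 + 0.3608)/(1 + 0.7157×0.3608) = 1.0765/1.258225 = 0.85557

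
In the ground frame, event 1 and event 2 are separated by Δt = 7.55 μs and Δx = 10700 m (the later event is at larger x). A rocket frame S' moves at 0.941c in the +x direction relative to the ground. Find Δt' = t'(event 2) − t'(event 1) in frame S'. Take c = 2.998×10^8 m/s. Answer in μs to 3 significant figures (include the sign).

γ = 1/√(1 − 0.941²) = 2.9550
Δt' = γ(Δt − vΔx/c²) = 2.9550 × (7.55 μs − 0.941×10700 m / (2.998×10^8 m/s))
= 2.9550 × (-26.035 μs) = -76.9 μs

Δt' ≈ -76.9 μs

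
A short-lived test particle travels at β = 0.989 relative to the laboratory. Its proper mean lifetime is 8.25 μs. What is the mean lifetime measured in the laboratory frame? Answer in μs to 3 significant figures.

γ = 1/√(1 − 0.989²) = 6.7606
Time dilation: Δt = γτ₀ = 6.7606 × 8.25 μs = 55.8 μs

Δt ≈ 55.8 μs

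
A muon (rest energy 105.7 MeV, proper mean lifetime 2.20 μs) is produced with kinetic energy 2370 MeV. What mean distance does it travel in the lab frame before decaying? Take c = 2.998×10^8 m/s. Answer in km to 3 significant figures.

d ≈ 15.4 km

γ = 1 + K/(m₀c²) = 1 + 2370/105.7 = 23.422
β = √(1 − 1/γ²) = 0.99909
Dilated lifetime: γτ₀ = 23.422 × 2.20 μs = 51.528 μs
d = βc·γτ₀ = 0.99909 × (2.998×10^8 m/s) × 5.1528×10^-5 s = 15.4 km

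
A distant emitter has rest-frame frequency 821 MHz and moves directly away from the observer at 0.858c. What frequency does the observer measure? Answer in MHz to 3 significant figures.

f_obs ≈ 227 MHz

Relativistic Doppler: f_obs = f_src √((1−β)/(1+β))
= 821 × √(0.14200/1.8580) = 821 × 0.27645 = 227 MHz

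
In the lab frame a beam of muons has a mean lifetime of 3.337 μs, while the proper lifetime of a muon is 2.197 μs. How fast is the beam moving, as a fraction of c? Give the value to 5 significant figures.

β ≈ 0.75269

γ = Δt/τ₀ = 3.337/2.197 = 1.518889
β = √(1 − 1/γ²) = √(1 − 1/1.518889²) = 0.75269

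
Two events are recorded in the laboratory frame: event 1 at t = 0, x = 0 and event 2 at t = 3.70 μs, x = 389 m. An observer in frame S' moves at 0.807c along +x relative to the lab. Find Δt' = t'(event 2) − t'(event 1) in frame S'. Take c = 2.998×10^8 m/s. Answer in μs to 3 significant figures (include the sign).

γ = 1/√(1 − 0.807²) = 1.6933
Δt' = γ(Δt − vΔx/c²) = 1.6933 × (3.70 μs − 0.807×389 m / (2.998×10^8 m/s))
= 1.6933 × (2.6529 μs) = 4.49 μs

Δt' ≈ 4.49 μs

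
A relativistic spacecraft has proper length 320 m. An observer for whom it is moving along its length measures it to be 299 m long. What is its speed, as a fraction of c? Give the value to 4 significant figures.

β ≈ 0.3563

γ = L₀/L = 320/299 = 1.07023
β = √(1 − 1/γ²) = 0.3563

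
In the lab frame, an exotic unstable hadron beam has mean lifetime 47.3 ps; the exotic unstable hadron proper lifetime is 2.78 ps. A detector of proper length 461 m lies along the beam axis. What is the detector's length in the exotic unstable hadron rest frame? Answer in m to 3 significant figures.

Time dilation ⇒ γ = Δt/τ₀ = 47.3/2.78 = 17.014
Length contraction: L = L₀/γ = 461/17.014 = 27.1 m

L ≈ 27.1 m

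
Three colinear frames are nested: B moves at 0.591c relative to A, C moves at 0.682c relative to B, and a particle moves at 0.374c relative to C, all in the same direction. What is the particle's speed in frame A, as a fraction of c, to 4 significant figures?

Compose boost 2: (0.682 + 0.591)/(1 + 0.682×0.591) = 1.273/1.40306 = 0.907301
Compose boost 3: (0.374 + 0.907301)/(1 + 0.374×0.907301) = 1.28130/1.33933 = 0.9567

u ≈ 0.9567c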